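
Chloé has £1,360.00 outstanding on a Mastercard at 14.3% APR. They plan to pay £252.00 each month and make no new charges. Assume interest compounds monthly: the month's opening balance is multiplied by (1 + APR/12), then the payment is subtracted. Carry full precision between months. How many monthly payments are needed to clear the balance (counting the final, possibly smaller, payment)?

Monthly rate r = 14.3%/12 = 1.19167% = 0.0119167.
Recurrence: B ← B·(1+r) − £252.00.
Month 1: interest £16.21; balance after payment £1,124.21.
Month 2: interest £13.40; balance after payment £885.60.
Month 3: interest £10.55; balance after payment £644.16.
Month 4: interest £7.68; balance after payment £399.83.
Month 5: interest £4.76; balance after payment £152.60.
Month 6: interest £1.82; balance after payment £0.00.

6 months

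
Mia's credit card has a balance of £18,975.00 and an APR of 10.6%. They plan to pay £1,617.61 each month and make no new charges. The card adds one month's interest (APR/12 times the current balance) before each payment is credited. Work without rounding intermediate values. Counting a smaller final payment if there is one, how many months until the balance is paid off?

13 payments

Monthly rate r = 10.6%/12 = 0.883333% = 0.00883333.
Recurrence: B ← B·(1+r) − £1,617.61.
Month 1: interest £167.61; balance after payment £17,525.00.
Month 2: interest £154.80; balance after payment £16,062.20.
Closed form: n = −ln(1 − rB₀/P)/ln(1+r) = −ln(0.89638)/ln(1.00883) ≈ 12.438, so the balance reaches zero during payment 13.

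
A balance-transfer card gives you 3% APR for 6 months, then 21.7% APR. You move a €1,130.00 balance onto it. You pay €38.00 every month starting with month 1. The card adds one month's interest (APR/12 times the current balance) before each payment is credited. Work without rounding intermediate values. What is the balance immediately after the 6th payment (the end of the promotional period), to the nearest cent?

Promo months 1–6 at r₀ = 3%/12 = 0.0025; months 7+ at r₁ = 21.7%/12 = 0.0180833.
After month 6: iterate B ← B·(1+r₀) − €38.00 for 6 months → €917.63.

€917.63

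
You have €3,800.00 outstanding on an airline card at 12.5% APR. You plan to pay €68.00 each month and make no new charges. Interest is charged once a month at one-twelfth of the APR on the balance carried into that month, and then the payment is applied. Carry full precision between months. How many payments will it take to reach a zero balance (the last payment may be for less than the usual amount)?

Monthly rate r = 12.5%/12 = 1.04167% = 0.0104167.
Recurrence: B ← B·(1+r) − €68.00.
Month 1: interest €39.58; balance after payment €3,771.58.
Month 2: interest €39.29; balance after payment €3,742.87.
Closed form: n = −ln(1 − rB₀/P)/ln(1+r) = −ln(0.41789)/ln(1.01042) ≈ 84.199, so the balance reaches zero during payment 85.

85 months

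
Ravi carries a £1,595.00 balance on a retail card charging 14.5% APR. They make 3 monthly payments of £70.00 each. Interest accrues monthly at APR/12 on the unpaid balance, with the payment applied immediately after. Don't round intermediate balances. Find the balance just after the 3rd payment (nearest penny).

Monthly rate r = 14.5%/12 = 1.20833% = 0.0120833.
Each month: B ← B·(1+r) − £70.00.
Month 1: interest £19.27; balance after payment £1,544.27.
Month 2: interest £18.66; balance after payment £1,492.93.
Month 3: interest £18.04; balance after payment £1,440.97.

£1,440.97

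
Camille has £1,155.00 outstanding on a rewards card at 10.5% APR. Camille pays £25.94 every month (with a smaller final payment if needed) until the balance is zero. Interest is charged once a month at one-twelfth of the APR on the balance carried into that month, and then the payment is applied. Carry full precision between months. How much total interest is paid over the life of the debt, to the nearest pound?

£315

Monthly rate r = 10.5%/12 = 0.875% = 0.00875.
Payoff takes n = ⌈−ln(1 − rB₀/P)/ln(1+r)⌉ = ⌈56.663⌉ = 57 payments; the last is £17.22.
Total paid = 56·£25.94 + £17.22 = £1,469.86.
Total interest = total paid − principal = £1,469.86 − £1,155.00 = £314.86.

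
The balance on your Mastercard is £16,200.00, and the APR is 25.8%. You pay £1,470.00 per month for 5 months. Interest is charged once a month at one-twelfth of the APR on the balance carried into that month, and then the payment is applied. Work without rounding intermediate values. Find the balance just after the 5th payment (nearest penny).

£10,345.09

Monthly rate r = 25.8%/12 = 2.15% = 0.0215.
Each month: B ← B·(1+r) − £1,470.00.
Month 1: interest £348.30; balance after payment £15,078.30.
Month 2: interest £324.18; balance after payment £13,932.48.
Month 3: interest £299.55; balance after payment £12,762.03.
Month 4: interest £274.38; balance after payment £11,566.42.
Month 5: interest £248.68; balance after payment £10,345.09.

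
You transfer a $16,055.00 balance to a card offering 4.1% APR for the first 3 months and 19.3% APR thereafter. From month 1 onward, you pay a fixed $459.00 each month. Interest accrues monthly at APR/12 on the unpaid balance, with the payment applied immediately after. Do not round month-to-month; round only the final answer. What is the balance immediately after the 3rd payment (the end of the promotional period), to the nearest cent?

$14,838.42

Promo months 1–3 at r₀ = 4.1%/12 = 0.00341667; months 4+ at r₁ = 19.3%/12 = 0.0160833.
After month 3: iterate B ← B·(1+r₀) − $459.00 for 3 months → $14,838.42.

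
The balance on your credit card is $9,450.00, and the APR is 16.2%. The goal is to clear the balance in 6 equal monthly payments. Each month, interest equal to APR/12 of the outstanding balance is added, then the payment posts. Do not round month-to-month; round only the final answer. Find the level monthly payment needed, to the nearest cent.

Monthly rate r = 16.2%/12 = 1.35% = 0.0135.
Level-payment amortization: P = B₀·r / (1 − (1+r)^(−n)) = 9450.00·0.0135 / (1 − 1.0135^(−6)).
Denominator 1 − (1+r)^(−6) = 0.0773064562.
P = 127.575 / 0.0773064562 ≈ 1650.25.

$1,650.25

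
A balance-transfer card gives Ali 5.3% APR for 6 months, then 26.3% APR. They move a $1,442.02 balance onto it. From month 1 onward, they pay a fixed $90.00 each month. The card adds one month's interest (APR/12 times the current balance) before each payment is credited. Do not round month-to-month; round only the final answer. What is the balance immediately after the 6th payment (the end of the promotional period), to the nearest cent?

Promo months 1–6 at r₀ = 5.3%/12 = 0.00441667; months 7+ at r₁ = 26.3%/12 = 0.0219167.
After month 6: iterate B ← B·(1+r₀) − $90.00 for 6 months → $934.66.

$934.66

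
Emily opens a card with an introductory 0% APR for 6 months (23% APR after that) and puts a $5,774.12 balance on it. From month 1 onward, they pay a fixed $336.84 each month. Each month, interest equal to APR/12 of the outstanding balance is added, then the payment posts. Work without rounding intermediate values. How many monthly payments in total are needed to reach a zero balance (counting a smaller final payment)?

19 months

Promo months 1–6 at r₀ = 0%/12 = 0; months 7+ at r₁ = 23%/12 = 0.0191667.
After month 6 (no interest yet): B = $5,774.12 − 6·$336.84 = $3,753.08.
Then at r₁ with $336.84/mo: n₂ = −ln(1 − r₁·B/P)/ln(1+r₁) ≈ 12.65 → 13 more payments.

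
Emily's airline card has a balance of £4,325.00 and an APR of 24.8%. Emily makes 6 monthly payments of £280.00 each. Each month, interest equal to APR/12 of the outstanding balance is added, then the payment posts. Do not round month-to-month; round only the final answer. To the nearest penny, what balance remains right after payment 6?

£3,120.56

Monthly rate r = 24.8%/12 = 2.06667% = 0.0206667.
Each month: B ← B·(1+r) − £280.00.
Month 1: interest £89.38; balance after payment £4,134.38.
Month 2: interest £85.44; balance after payment £3,939.83.
Month 3: interest £81.42; balance after payment £3,741.25.
Month 4: interest £77.32; balance after payment £3,538.57.
Month 5: interest £73.13; balance after payment £3,331.70.
Month 6: interest £68.86; balance after payment £3,120.56.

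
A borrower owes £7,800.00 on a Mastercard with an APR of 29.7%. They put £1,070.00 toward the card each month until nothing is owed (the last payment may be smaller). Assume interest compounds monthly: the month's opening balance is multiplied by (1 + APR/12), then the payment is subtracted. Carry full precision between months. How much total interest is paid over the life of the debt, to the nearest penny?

Monthly rate r = 29.7%/12 = 2.475% = 0.02475.
Payoff takes n = ⌈−ln(1 − rB₀/P)/ln(1+r)⌉ = ⌈8.138⌉ = 9 payments; the last is £149.25.
Total paid = 8·£1,070.00 + £149.25 = £8,709.25.
Total interest = total paid − principal = £8,709.25 − £7,800.00 = £909.25.

£909.25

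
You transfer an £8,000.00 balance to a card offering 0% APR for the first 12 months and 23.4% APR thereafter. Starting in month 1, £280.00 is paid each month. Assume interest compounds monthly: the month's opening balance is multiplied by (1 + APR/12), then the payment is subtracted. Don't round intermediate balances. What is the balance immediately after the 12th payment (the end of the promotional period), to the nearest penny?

£4,640.00

Promo months 1–12 at r₀ = 0%/12 = 0; months 13+ at r₁ = 23.4%/12 = 0.0195.
After month 12 (no interest yet): B = £8,000.00 − 12·£280.00 = £4,640.00.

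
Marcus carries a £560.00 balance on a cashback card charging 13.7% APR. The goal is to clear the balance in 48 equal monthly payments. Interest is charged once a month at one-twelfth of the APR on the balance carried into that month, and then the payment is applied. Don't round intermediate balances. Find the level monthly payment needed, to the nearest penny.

£15.22

Monthly rate r = 13.7%/12 = 1.14167% = 0.0114167.
Level-payment amortization: P = B₀·r / (1 − (1+r)^(−n)) = 560.00·0.0114167 / (1 − 1.01142^(−48)).
Denominator 1 − (1+r)^(−48) = 0.420097585.
P = 6.39333 / 0.420097585 ≈ 15.22.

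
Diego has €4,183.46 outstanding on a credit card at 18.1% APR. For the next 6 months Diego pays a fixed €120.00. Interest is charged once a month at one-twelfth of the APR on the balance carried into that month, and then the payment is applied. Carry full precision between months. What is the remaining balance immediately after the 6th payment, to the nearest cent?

Monthly rate r = 18.1%/12 = 1.50833% = 0.0150833.
Each month: B ← B·(1+r) − €120.00.
Month 1: interest €63.10; balance after payment €4,126.56.
Month 2: interest €62.24; balance after payment €4,068.80.
Month 3: interest €61.37; balance after payment €4,010.17.
Month 4: interest €60.49; balance after payment €3,950.66.
Month 5: interest €59.59; balance after payment €3,890.25.
Month 6: interest €58.68; balance after payment €3,828.93.

€3,828.93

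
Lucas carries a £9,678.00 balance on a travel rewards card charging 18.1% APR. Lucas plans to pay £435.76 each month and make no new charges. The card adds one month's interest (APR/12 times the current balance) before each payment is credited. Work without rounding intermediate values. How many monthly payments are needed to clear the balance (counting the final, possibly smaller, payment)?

28 months

Monthly rate r = 18.1%/12 = 1.50833% = 0.0150833.
Recurrence: B ← B·(1+r) − £435.76.
Month 1: interest £145.98; balance after payment £9,388.22.
Month 2: interest £141.61; balance after payment £9,094.06.
Closed form: n = −ln(1 − rB₀/P)/ln(1+r) = −ln(0.66501)/ln(1.01508) ≈ 27.250, so the balance reaches zero during payment 28.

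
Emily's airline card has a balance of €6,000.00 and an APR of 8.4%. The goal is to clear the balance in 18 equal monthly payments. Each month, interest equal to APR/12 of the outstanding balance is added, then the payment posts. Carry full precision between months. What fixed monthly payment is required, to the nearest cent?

Monthly rate r = 8.4%/12 = 0.7% = 0.007.
Level-payment amortization: P = B₀·r / (1 − (1+r)^(−n)) = 6000.00·0.007 / (1 − 1.007^(−18)).
Denominator 1 − (1+r)^(−18) = 0.117998081.
P = 42 / 0.117998081 ≈ 355.94.

€355.94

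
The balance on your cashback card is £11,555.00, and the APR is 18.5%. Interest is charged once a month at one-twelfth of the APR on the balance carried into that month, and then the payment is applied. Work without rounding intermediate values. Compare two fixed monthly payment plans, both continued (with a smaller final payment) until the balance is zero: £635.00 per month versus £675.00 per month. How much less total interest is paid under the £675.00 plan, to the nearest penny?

£148.11

Monthly rate r = 18.5%/12 = 1.54167% = 0.0154167.
At £635.00/mo: n = ⌈−ln(1 − rB₀/P)/ln(1+r)⌉ = 22 payments (last £331.90); total interest = total paid − £11,555.00 = £2,111.90.
At £675.00/mo: 21 payments (last £18.79); total interest £1,963.79.
Interest saved = £2,111.90 − £1,963.79 = £148.11.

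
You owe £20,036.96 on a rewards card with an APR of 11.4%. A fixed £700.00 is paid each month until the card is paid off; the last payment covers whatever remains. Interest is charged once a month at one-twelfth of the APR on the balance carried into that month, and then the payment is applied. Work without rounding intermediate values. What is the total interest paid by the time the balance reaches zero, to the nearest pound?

Monthly rate r = 11.4%/12 = 0.95% = 0.0095.
Payoff takes n = ⌈−ln(1 − rB₀/P)/ln(1+r)⌉ = ⌈33.565⌉ = 34 payments; the last is £396.01.
Total paid = 33·£700.00 + £396.01 = £23,496.01.
Total interest = total paid − principal = £23,496.01 − £20,036.96 = £3,459.05.

£3,459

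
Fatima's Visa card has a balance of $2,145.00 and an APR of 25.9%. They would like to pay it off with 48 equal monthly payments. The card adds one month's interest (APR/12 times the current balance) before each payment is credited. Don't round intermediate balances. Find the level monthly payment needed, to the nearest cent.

$72.20

Monthly rate r = 25.9%/12 = 2.15833% = 0.0215833.
Level-payment amortization: P = B₀·r / (1 − (1+r)^(−n)) = 2145.00·0.0215833 / (1 − 1.02158^(−48)).
Denominator 1 − (1+r)^(−48) = 0.641195693.
P = 46.2963 / 0.641195693 ≈ 72.20.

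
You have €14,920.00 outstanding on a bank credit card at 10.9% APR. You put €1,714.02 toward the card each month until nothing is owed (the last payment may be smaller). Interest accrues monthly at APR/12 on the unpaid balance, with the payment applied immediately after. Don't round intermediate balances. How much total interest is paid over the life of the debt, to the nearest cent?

€694.14

Monthly rate r = 10.9%/12 = 0.908333% = 0.00908333.
Payoff takes n = ⌈−ln(1 − rB₀/P)/ln(1+r)⌉ = ⌈9.109⌉ = 10 payments; the last is €187.96.
Total paid = 9·€1,714.02 + €187.96 = €15,614.14.
Total interest = total paid − principal = €15,614.14 − €14,920.00 = €694.14.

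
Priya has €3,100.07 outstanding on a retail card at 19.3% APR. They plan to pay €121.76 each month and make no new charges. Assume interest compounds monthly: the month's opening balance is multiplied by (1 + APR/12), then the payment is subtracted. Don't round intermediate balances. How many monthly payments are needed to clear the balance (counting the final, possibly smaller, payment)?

Monthly rate r = 19.3%/12 = 1.60833% = 0.0160833.
Recurrence: B ← B·(1+r) − €121.76.
Month 1: interest €49.86; balance after payment €3,028.17.
Month 2: interest €48.70; balance after payment €2,955.11.
Closed form: n = −ln(1 − rB₀/P)/ln(1+r) = −ln(0.59051)/ln(1.01608) ≈ 33.015, so the balance reaches zero during payment 34.

34 months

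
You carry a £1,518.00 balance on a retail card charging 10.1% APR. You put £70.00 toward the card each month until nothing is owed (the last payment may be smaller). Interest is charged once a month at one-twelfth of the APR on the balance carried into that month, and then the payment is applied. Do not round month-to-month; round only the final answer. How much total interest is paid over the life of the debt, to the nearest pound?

Monthly rate r = 10.1%/12 = 0.841667% = 0.00841667.
Payoff takes n = ⌈−ln(1 − rB₀/P)/ln(1+r)⌉ = ⌈24.045⌉ = 25 payments; the last is £3.15.
Total paid = 24·£70.00 + £3.15 = £1,683.15.
Total interest = total paid − principal = £1,683.15 − £1,518.00 = £165.15.

£165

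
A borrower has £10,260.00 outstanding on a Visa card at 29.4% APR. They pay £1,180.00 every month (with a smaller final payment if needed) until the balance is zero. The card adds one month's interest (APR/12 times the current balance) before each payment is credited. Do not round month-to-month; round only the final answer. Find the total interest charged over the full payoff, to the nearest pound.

Monthly rate r = 29.4%/12 = 2.45% = 0.0245.
Payoff takes n = ⌈−ln(1 − rB₀/P)/ln(1+r)⌉ = ⌈9.897⌉ = 10 payments; the last is £1,060.04.
Total paid = 9·£1,180.00 + £1,060.04 = £11,680.04.
Total interest = total paid − principal = £11,680.04 − £10,260.00 = £1,420.04.

£1,420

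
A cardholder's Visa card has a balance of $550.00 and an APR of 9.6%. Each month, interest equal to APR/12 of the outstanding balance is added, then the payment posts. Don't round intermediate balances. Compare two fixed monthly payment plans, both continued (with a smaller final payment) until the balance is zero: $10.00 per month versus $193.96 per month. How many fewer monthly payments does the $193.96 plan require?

Monthly rate r = 9.6%/12 = 0.8% = 0.008.
At $10.00/mo: n = ⌈−ln(1 − rB₀/P)/ln(1+r)⌉ = 73 payments (last $7.68); total interest = total paid − $550.00 = $177.68.
At $193.96/mo: 3 payments (last $170.72); total interest $8.64.
Payments saved = 73 − 3 = 70.

70 fewer payments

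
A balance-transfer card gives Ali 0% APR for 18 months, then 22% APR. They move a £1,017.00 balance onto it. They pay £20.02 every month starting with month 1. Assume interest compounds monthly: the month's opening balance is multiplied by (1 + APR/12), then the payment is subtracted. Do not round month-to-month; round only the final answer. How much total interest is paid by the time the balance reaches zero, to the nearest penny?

Promo months 1–18 at r₀ = 0%/12 = 0; months 19+ at r₁ = 22%/12 = 0.0183333.
After month 18 (no interest yet): B = £1,017.00 − 18·£20.02 = £656.64.
Then at r₁ with £20.02/mo: n₂ = −ln(1 − r₁·B/P)/ln(1+r₁) ≈ 50.62 → 51 more payments.
Total paid = 68·£20.02 + £12.42 = £1,373.78; interest = £1,373.78 − £1,017.00 = £356.78.

£356.78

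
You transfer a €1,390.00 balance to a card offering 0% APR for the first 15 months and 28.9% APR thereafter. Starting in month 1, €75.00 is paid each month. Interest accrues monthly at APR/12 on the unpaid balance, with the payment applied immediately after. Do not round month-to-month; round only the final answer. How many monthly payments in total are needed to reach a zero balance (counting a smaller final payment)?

Promo months 1–15 at r₀ = 0%/12 = 0; months 16+ at r₁ = 28.9%/12 = 0.0240833.
After month 15 (no interest yet): B = €1,390.00 − 15·€75.00 = €265.00.
Then at r₁ with €75.00/mo: n₂ = −ln(1 − r₁·B/P)/ln(1+r₁) ≈ 3.74 → 4 more payments.

19 months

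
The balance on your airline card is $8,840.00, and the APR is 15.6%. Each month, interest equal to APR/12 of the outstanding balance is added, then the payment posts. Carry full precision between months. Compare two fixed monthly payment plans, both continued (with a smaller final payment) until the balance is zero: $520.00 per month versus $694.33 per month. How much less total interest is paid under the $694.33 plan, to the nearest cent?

Monthly rate r = 15.6%/12 = 1.3% = 0.013.
At $520.00/mo: n = ⌈−ln(1 − rB₀/P)/ln(1+r)⌉ = 20 payments (last $175.31); total interest = total paid − $8,840.00 = $1,215.31.
At $694.33/mo: 15 payments (last $5.94); total interest $886.56.
Interest saved = $1,215.31 − $886.56 = $328.75.

$328.75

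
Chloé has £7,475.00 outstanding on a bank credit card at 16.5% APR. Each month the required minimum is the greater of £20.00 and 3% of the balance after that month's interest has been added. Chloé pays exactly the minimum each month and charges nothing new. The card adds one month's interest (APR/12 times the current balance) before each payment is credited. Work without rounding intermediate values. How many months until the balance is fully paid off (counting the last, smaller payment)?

Monthly rate r = 16.5%/12 = 1.375% = 0.01375.
While 3% of the post-interest balance exceeds £20.00, each month B ← (B·(1+r))·(1 − 0.03), i.e. B shrinks by the factor (1+r)·0.97 = 0.98334.
This holds for months 1–145. Entering month 146 the balance is £653.87; 3% of the post-interest balance is now below £20.00, so the flat £20.00 minimum applies from here.
From month 146 a fixed £20.00 at rate r clears £653.87 in 44 more payments. Total: 145 + 44 = 189 months.

189 months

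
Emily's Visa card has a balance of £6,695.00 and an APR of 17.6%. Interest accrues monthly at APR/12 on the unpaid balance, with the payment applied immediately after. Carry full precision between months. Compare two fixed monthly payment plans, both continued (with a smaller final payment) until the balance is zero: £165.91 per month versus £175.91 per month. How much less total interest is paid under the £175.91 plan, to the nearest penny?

£341.71

Monthly rate r = 17.6%/12 = 1.46667% = 0.0146667.
At £165.91/mo: n = ⌈−ln(1 − rB₀/P)/ln(1+r)⌉ = 62 payments (last £90.82); total interest = total paid − £6,695.00 = £3,516.33.
At £175.91/mo: 57 payments (last £18.66); total interest £3,174.62.
Interest saved = £3,516.33 − £3,174.62 = £341.71.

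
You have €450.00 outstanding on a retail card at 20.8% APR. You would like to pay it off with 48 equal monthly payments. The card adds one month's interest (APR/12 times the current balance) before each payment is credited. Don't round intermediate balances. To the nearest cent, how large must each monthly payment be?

€13.89

Monthly rate r = 20.8%/12 = 1.73333% = 0.0173333.
Level-payment amortization: P = B₀·r / (1 − (1+r)^(−n)) = 450.00·0.0173333 / (1 − 1.01733^(−48)).
Denominator 1 − (1+r)^(−48) = 0.561708729.
P = 7.8 / 0.561708729 ≈ 13.89.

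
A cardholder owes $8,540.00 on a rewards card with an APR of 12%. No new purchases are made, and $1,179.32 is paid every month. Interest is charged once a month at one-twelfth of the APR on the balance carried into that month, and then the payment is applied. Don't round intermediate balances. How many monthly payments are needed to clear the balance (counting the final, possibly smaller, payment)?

8 payments

Monthly rate r = 12%/12 = 1% = 0.01.
Recurrence: B ← B·(1+r) − $1,179.32.
Month 1: interest $85.40; balance after payment $7,446.08.
Month 2: interest $74.46; balance after payment $6,341.22.
Closed form: n = −ln(1 − rB₀/P)/ln(1+r) = −ln(0.92759)/ln(1.01) ≈ 7.555, so the balance reaches zero during payment 8.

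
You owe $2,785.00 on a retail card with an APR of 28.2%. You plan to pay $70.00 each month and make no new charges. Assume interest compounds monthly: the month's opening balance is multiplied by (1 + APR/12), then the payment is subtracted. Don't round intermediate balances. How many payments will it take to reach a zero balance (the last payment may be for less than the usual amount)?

118 months

Monthly rate r = 28.2%/12 = 2.35% = 0.0235.
Recurrence: B ← B·(1+r) − $70.00.
Month 1: interest $65.45; balance after payment $2,780.45.
Month 2: interest $65.34; balance after payment $2,775.79.
Closed form: n = −ln(1 − rB₀/P)/ln(1+r) = −ln(0.065036)/ln(1.0235) ≈ 117.651, so the balance reaches zero during payment 118.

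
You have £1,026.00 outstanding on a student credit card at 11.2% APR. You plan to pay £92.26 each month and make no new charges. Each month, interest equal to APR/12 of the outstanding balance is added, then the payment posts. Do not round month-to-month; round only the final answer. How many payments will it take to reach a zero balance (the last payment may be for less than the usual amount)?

12 payments

Monthly rate r = 11.2%/12 = 0.933333% = 0.00933333.
Recurrence: B ← B·(1+r) − £92.26.
Month 1: interest £9.58; balance after payment £943.32.
Month 2: interest £8.80; balance after payment £859.86.
Closed form: n = −ln(1 − rB₀/P)/ln(1+r) = −ln(0.89621)/ln(1.00933) ≈ 11.796, so the balance reaches zero during payment 12.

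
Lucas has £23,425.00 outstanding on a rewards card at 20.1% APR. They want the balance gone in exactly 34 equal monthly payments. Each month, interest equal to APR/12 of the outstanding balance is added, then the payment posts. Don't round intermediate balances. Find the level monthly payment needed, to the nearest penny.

£909.28

Monthly rate r = 20.1%/12 = 1.675% = 0.01675.
Level-payment amortization: P = B₀·r / (1 − (1+r)^(−n)) = 23425.00·0.01675 / (1 − 1.01675^(−34)).
Denominator 1 − (1+r)^(−34) = 0.431516527.
P = 392.369 / 0.431516527 ≈ 909.28.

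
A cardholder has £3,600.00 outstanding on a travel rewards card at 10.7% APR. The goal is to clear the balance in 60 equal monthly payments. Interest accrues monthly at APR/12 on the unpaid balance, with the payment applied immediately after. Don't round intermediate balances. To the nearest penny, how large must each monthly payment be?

£77.74

Monthly rate r = 10.7%/12 = 0.891667% = 0.00891667.
Level-payment amortization: P = B₀·r / (1 − (1+r)^(−n)) = 3600.00·0.00891667 / (1 − 1.00892^(−60)).
Denominator 1 − (1+r)^(−60) = 0.412940368.
P = 32.1 / 0.412940368 ≈ 77.74.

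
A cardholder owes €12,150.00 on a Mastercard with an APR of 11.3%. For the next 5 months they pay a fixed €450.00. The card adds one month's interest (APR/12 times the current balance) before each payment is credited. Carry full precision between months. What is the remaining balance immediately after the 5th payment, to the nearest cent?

€10,440.16

Monthly rate r = 11.3%/12 = 0.941667% = 0.00941667.
Each month: B ← B·(1+r) − €450.00.
Month 1: interest €114.41; balance after payment €11,814.41.
Month 2: interest €111.25; balance after payment €11,475.66.
Month 3: interest €108.06; balance after payment €11,133.73.
Month 4: interest €104.84; balance after payment €10,788.57.
Month 5: interest €101.59; balance after payment €10,440.16.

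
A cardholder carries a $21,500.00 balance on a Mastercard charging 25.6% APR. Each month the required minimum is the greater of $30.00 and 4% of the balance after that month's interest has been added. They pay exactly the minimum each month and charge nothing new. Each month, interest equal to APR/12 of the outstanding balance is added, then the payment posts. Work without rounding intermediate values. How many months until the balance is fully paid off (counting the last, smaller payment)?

207 months

Monthly rate r = 25.6%/12 = 2.13333% = 0.0213333.
While 4% of the post-interest balance exceeds $30.00, each month B ← (B·(1+r))·(1 − 0.04), i.e. B shrinks by the factor (1+r)·0.96 = 0.98048.
This holds for months 1–172. Entering month 173 the balance is $724.27; 4% of the post-interest balance is now below $30.00, so the flat $30.00 minimum applies from here.
From month 173 a fixed $30.00 at rate r clears $724.27 in 35 more payments. Total: 172 + 35 = 207 months.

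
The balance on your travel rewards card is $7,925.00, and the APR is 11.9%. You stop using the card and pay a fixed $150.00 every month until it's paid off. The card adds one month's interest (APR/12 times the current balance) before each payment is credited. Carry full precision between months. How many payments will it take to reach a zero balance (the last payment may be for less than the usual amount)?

Monthly rate r = 11.9%/12 = 0.991667% = 0.00991667.
Recurrence: B ← B·(1+r) − $150.00.
Month 1: interest $78.59; balance after payment $7,853.59.
Month 2: interest $77.88; balance after payment $7,781.47.
Closed form: n = −ln(1 − rB₀/P)/ln(1+r) = −ln(0.47607)/ln(1.00992) ≈ 75.213, so the balance reaches zero during payment 76.

76 months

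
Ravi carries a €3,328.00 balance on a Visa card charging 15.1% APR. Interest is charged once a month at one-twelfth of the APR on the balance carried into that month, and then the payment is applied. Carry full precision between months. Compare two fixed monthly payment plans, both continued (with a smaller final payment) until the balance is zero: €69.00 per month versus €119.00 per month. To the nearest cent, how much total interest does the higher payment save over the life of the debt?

€1,024.69

Monthly rate r = 15.1%/12 = 1.25833% = 0.0125833.
At €69.00/mo: n = ⌈−ln(1 − rB₀/P)/ln(1+r)⌉ = 75 payments (last €46.33); total interest = total paid − €3,328.00 = €1,824.33.
At €119.00/mo: 35 payments (last €81.64); total interest €799.64.
Interest saved = €1,824.33 − €799.64 = €1,024.69.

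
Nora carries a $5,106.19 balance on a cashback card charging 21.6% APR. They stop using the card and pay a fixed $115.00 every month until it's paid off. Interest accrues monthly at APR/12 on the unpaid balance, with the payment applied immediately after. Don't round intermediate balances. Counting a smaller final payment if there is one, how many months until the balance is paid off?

Monthly rate r = 21.6%/12 = 1.8% = 0.018.
Recurrence: B ← B·(1+r) − $115.00.
Month 1: interest $91.91; balance after payment $5,083.10.
Month 2: interest $91.50; balance after payment $5,059.60.
Closed form: n = −ln(1 − rB₀/P)/ln(1+r) = −ln(0.20077)/ln(1.018) ≈ 90.000, so the balance reaches zero during payment 91.

91 months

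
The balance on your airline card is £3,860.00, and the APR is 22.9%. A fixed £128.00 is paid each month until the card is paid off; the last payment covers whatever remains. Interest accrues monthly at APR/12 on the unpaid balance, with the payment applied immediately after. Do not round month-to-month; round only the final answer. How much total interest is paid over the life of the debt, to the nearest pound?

£1,942

Monthly rate r = 22.9%/12 = 1.90833% = 0.0190833.
Payoff takes n = ⌈−ln(1 − rB₀/P)/ln(1+r)⌉ = ⌈45.325⌉ = 46 payments; the last is £41.85.
Total paid = 45·£128.00 + £41.85 = £5,801.85.
Total interest = total paid − principal = £5,801.85 − £3,860.00 = £1,941.85.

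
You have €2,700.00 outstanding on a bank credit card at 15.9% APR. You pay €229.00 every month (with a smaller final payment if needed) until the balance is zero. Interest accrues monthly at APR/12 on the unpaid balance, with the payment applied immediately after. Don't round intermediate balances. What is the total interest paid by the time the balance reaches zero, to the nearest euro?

Monthly rate r = 15.9%/12 = 1.325% = 0.01325.
Payoff takes n = ⌈−ln(1 − rB₀/P)/ln(1+r)⌉ = ⌈12.905⌉ = 13 payments; the last is €207.35.
Total paid = 12·€229.00 + €207.35 = €2,955.35.
Total interest = total paid − principal = €2,955.35 − €2,700.00 = €255.35.

€255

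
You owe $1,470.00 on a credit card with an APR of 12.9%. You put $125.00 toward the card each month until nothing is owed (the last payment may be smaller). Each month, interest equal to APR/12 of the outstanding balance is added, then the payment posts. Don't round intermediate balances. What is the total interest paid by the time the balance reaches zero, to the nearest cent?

$110.16

Monthly rate r = 12.9%/12 = 1.075% = 0.01075.
Payoff takes n = ⌈−ln(1 − rB₀/P)/ln(1+r)⌉ = ⌈12.640⌉ = 13 payments; the last is $80.16.
Total paid = 12·$125.00 + $80.16 = $1,580.16.
Total interest = total paid − principal = $1,580.16 − $1,470.00 = $110.16.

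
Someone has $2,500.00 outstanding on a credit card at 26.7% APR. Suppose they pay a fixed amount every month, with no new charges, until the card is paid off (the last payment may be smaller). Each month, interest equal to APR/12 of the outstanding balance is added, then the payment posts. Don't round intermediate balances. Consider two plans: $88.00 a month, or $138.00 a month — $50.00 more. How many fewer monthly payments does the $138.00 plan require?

22 fewer payments

Monthly rate r = 26.7%/12 = 2.225% = 0.02225.
At $88.00/mo: n = ⌈−ln(1 − rB₀/P)/ln(1+r)⌉ = 46 payments (last $38.93); total interest = total paid − $2,500.00 = $1,498.93.
At $138.00/mo: 24 payments (last $62.03); total interest $736.03.
Payments saved = 46 − 24 = 22.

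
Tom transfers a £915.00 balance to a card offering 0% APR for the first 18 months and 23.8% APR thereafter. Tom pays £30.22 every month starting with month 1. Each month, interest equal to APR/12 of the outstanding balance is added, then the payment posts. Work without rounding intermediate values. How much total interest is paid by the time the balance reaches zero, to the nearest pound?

Promo months 1–18 at r₀ = 0%/12 = 0; months 19+ at r₁ = 23.8%/12 = 0.0198333.
After month 18 (no interest yet): B = £915.00 − 18·£30.22 = £371.04.
Then at r₁ with £30.22/mo: n₂ = −ln(1 − r₁·B/P)/ln(1+r₁) ≈ 14.21 → 15 more payments.
Total paid = 32·£30.22 + £6.39 = £973.43; interest = £973.43 − £915.00 = £58.43.

£58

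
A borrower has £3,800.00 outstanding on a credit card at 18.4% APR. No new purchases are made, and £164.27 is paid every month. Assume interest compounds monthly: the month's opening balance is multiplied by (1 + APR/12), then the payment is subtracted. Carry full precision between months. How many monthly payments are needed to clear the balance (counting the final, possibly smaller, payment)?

29 months

Monthly rate r = 18.4%/12 = 1.53333% = 0.0153333.
Recurrence: B ← B·(1+r) − £164.27.
Month 1: interest £58.27; balance after payment £3,694.00.
Month 2: interest £56.64; balance after payment £3,586.37.
Closed form: n = −ln(1 − rB₀/P)/ln(1+r) = −ln(0.6453)/ln(1.01533) ≈ 28.786, so the balance reaches zero during payment 29.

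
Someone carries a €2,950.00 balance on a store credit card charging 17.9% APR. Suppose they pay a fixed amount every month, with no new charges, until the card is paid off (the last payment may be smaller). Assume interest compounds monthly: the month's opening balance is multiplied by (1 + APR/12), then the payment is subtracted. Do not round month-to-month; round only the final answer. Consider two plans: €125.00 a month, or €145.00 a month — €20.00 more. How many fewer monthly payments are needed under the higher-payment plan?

5 fewer payments

Monthly rate r = 17.9%/12 = 1.49167% = 0.0149167.
At €125.00/mo: n = ⌈−ln(1 − rB₀/P)/ln(1+r)⌉ = 30 payments (last €38.42); total interest = total paid − €2,950.00 = €713.42.
At €145.00/mo: 25 payments (last €61.94); total interest €591.94.
Payments saved = 30 − 25 = 5.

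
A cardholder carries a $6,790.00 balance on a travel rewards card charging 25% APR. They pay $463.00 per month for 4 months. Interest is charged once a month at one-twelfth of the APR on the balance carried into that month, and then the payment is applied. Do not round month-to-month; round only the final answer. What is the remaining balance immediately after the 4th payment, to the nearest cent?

Monthly rate r = 25%/12 = 2.08333% = 0.0208333.
Each month: B ← B·(1+r) − $463.00.
Month 1: interest $141.46; balance after payment $6,468.46.
Month 2: interest $134.76; balance after payment $6,140.22.
Month 3: interest $127.92; balance after payment $5,805.14.
Month 4: interest $120.94; balance after payment $5,463.08.

$5,463.08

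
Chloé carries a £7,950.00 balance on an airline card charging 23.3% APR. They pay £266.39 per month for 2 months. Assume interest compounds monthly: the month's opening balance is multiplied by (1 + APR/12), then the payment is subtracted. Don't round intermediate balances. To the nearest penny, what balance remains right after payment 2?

£7,723.77

Monthly rate r = 23.3%/12 = 1.94167% = 0.0194167.
Each month: B ← B·(1+r) − £266.39.
Month 1: interest £154.36; balance after payment £7,837.97.
Month 2: interest £152.19; balance after payment £7,723.77.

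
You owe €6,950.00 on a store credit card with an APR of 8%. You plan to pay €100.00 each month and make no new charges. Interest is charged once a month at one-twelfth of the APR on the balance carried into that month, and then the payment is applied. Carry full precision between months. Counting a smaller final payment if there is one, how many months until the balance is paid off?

94 payments

Monthly rate r = 8%/12 = 0.666667% = 0.00666667.
Recurrence: B ← B·(1+r) − €100.00.
Month 1: interest €46.33; balance after payment €6,896.33.
Month 2: interest €45.98; balance after payment €6,842.31.
Closed form: n = −ln(1 − rB₀/P)/ln(1+r) = −ln(0.53667)/ln(1.00667) ≈ 93.668, so the balance reaches zero during payment 94.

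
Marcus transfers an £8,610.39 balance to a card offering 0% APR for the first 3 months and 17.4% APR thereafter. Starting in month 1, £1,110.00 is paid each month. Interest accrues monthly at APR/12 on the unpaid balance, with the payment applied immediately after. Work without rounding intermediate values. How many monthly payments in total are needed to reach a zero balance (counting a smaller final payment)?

8 payments

Promo months 1–3 at r₀ = 0%/12 = 0; months 4+ at r₁ = 17.4%/12 = 0.0145.
After month 3 (no interest yet): B = £8,610.39 − 3·£1,110.00 = £5,280.39.
Then at r₁ with £1,110.00/mo: n₂ = −ln(1 − r₁·B/P)/ln(1+r₁) ≈ 4.96 → 5 more payments.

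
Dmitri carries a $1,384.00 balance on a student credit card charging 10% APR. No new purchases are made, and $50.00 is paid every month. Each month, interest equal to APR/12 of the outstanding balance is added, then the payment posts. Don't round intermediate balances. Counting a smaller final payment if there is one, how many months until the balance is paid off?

32 payments

Monthly rate r = 10%/12 = 0.833333% = 0.00833333.
Recurrence: B ← B·(1+r) − $50.00.
Month 1: interest $11.53; balance after payment $1,345.53.
Month 2: interest $11.21; balance after payment $1,306.75.
Closed form: n = −ln(1 − rB₀/P)/ln(1+r) = −ln(0.76933)/ln(1.00833) ≈ 31.599, so the balance reaches zero during payment 32.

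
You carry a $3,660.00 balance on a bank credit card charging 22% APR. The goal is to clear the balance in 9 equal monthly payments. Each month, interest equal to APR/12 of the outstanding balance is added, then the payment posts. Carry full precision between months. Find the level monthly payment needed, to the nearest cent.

Monthly rate r = 22%/12 = 1.83333% = 0.0183333.
Level-payment amortization: P = B₀·r / (1 − (1+r)^(−n)) = 3660.00·0.0183333 / (1 − 1.01833^(−9)).
Denominator 1 − (1+r)^(−9) = 0.150838371.
P = 67.1 / 0.150838371 ≈ 444.85.

$444.85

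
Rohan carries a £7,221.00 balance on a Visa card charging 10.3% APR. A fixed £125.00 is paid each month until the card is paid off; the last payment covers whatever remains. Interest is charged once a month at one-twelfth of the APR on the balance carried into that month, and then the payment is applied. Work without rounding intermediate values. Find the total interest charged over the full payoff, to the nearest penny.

£2,795.57

Monthly rate r = 10.3%/12 = 0.858333% = 0.00858333.
Payoff takes n = ⌈−ln(1 − rB₀/P)/ln(1+r)⌉ = ⌈80.132⌉ = 81 payments; the last is £16.57.
Total paid = 80·£125.00 + £16.57 = £10,016.57.
Total interest = total paid − principal = £10,016.57 − £7,221.00 = £2,795.57.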